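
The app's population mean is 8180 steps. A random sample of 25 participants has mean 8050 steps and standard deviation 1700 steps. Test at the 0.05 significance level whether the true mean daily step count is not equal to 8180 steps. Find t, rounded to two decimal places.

H0: μ = 8180; H1: μ ≠ 8180 (one-sample t-test, two-sided).
t = (x̄ − μ₀)/(s/√n) = (8050 − 8180)/(1700/√25) = -0.38
df = n − 1 = 24
Two-sided p-value ≈ 0.706
Since p ≈ 0.706 > α = 0.05, fail to reject H0; the data do not provide sufficient evidence against H0.

-0.38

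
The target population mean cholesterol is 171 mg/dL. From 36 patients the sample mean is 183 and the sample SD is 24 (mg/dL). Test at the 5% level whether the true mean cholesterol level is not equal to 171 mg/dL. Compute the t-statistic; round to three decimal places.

3.000

H0: μ = 171; H1: μ ≠ 171 (one-sample t-test, two-sided).
t = (x̄ − μ₀)/(s/√n) = (183 − 171)/(24/√36) = 3.000
df = n − 1 = 35
Two-sided p-value ≈ 0.005
Since p ≈ 0.005 < α = 0.05, reject H0; the evidence is statistically significant.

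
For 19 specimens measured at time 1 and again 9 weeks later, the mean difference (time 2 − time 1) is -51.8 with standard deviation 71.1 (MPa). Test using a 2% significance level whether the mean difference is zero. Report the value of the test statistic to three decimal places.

-3.176

H0: μ_d = 0; H1: μ_d ≠ 0 (paired t-test on the differences, two-sided).
t = d̄/(s_d/√n) = -51.8/(71.1/√19) = -3.176
df = n − 1 = 18
Two-sided p-value ≈ 0.005
Since p ≈ 0.005 < α = 0.02, reject H0; the data support H1.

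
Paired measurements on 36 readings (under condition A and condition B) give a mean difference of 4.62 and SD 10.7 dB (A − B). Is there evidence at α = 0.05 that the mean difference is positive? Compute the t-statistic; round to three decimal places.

H0: μ_d = 0; H1: μ_d > 0 (paired t-test on the differences, right-tailed).
t = d̄/(s_d/√n) = 4.62/(10.7/√36) = 2.591
df = n − 1 = 35
p-value = P(T ≥ 2.591) ≈ 0.0069
Since p ≈ 0.0069 < α = 0.05, reject H0; the evidence is statistically significant.

2.591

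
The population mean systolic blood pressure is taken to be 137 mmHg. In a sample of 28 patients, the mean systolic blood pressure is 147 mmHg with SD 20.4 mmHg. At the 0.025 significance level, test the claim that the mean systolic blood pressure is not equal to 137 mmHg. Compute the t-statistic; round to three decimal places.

H0: μ = 137; H1: μ ≠ 137 (one-sample t-test, two-sided).
t = (x̄ − μ₀)/(s/√n) = (147 − 137)/(20.4/√28) = 2.594
df = n − 1 = 27
Two-sided p-value ≈ 0.015
Since p ≈ 0.015 < α = 0.025, reject H0; the evidence is statistically significant.

2.594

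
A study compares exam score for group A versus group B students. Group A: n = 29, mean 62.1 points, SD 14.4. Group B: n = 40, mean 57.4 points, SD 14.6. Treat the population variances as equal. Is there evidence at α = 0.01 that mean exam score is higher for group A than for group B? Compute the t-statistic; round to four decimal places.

Let group 1 = group A, group 2 = group B. H0: μ_1 = μ_2; H1: μ_1 > μ_2 (two-sample pooled-variance t-test, right-tailed).
s_p² = [(29−1)·14.4² + (40−1)·14.6²]/(29+40−2) = 210.736
t = (62.1 − 57.4)/√[210.736·(1/29 + 1/40)] = 1.3275
df = n₁ + n₂ − 2 = 67
p-value = P(T ≥ 1.3275) ≈ 0.094
Since p ≈ 0.094 > α = 0.01, fail to reject H0; the evidence is not statistically significant.

1.3275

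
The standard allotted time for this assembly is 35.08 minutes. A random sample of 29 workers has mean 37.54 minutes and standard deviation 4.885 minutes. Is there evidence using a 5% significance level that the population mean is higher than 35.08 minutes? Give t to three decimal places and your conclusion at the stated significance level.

H0: μ = 35.08; H1: μ > 35.08 (one-sample t-test, right-tailed).
t = (x̄ − μ₀)/(s/√n) = (37.54 − 35.08)/(4.885/√29) = 2.712
df = n − 1 = 28
p-value = P(T ≥ 2.712) ≈ 0.0057
Since p ≈ 0.0057 < α = 0.05, reject H0; the evidence is statistically significant.

t = 2.712; reject H0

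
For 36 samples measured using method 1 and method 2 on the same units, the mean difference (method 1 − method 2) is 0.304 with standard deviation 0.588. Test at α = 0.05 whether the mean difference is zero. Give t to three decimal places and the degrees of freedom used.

t = 3.102, df = 35

H0: μ_d = 0; H1: μ_d ≠ 0 (paired t-test on the differences, two-sided).
t = d̄/(s_d/√n) = 0.304/(0.588/√36) = 3.102
df = n − 1 = 35
Two-sided p-value ≈ 0.0038
Since p ≈ 0.0038 < α = 0.05, reject H0; the data support H1.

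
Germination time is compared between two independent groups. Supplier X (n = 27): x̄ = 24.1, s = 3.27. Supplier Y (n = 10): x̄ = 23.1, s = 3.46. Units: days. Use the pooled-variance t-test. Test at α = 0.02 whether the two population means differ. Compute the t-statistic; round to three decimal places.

Let group 1 = supplier X, group 2 = supplier Y. H0: μ_1 = μ_2; H1: μ_1 ≠ μ_2 (two-sample pooled-variance t-test, two-sided).
s_p² = [(27−1)·3.27² + (10−1)·3.46²]/(27+10−2) = 11.0217
t = (24.1 − 23.1)/√[11.0217·(1/27 + 1/10)] = 0.814
df = n₁ + n₂ − 2 = 35
Two-sided p-value ≈ 0.4213
Since p ≈ 0.4213 > α = 0.02, fail to reject H0; the evidence is not statistically significant.

0.814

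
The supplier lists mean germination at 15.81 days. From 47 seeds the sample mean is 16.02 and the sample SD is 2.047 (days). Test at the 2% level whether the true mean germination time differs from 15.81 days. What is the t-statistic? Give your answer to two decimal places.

0.70

H0: μ = 15.81; H1: μ ≠ 15.81 (one-sample t-test, two-sided).
t = (x̄ − μ₀)/(s/√n) = (16.02 − 15.81)/(2.047/√47) = 0.70
df = n − 1 = 46
Two-sided p-value ≈ 0.4854
Since p ≈ 0.4854 > α = 0.02, fail to reject H0; the data do not provide sufficient evidence against H0.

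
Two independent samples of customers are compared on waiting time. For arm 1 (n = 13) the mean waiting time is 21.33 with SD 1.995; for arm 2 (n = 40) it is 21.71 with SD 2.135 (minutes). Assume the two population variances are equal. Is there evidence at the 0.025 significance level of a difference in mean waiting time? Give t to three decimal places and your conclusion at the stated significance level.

t = -0.566; fail to reject H0

Let group 1 = arm 1, group 2 = arm 2. H0: μ_1 = μ_2; H1: μ_1 ≠ μ_2 (two-sample pooled-variance t-test, two-sided).
s_p² = [(13−1)·1.995² + (40−1)·2.135²]/(13+40−2) = 4.42218
t = (21.33 − 21.71)/√[4.42218·(1/13 + 1/40)] = -0.566
df = n₁ + n₂ − 2 = 51
Two-sided p-value ≈ 0.5739
Since p ≈ 0.5739 > α = 0.025, fail to reject H0; the evidence is not statistically significant.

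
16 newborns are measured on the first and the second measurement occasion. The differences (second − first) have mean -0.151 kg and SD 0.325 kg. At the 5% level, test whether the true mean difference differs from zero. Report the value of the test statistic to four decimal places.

-1.8585

H0: μ_d = 0; H1: μ_d ≠ 0 (paired t-test on the differences, two-sided).
t = d̄/(s_d/√n) = -0.151/(0.325/√16) = -1.8585
df = n − 1 = 15
Two-sided p-value ≈ 0.083
Since p ≈ 0.083 > α = 0.05, fail to reject H0; the data do not provide sufficient evidence against H0.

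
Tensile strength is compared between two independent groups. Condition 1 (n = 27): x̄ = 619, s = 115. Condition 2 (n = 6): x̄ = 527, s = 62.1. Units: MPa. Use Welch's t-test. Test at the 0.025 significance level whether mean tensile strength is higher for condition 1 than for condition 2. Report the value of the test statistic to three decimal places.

2.734

Let group 1 = condition 1, group 2 = condition 2. H0: μ_1 = μ_2; H1: μ_1 > μ_2 (Welch's two-sample t-test, right-tailed).
t = (x̄_1 − x̄_2)/√(s_1²/n_1 + s_2²/n_2) = (619 − 527)/√(115²/27 + 62.1²/6) = 2.734
Welch–Satterthwaite df ≈ 13.96
p-value = P(T ≥ 2.734) ≈ 0.0081
Since p ≈ 0.0081 < α = 0.025, reject H0; the data support H1.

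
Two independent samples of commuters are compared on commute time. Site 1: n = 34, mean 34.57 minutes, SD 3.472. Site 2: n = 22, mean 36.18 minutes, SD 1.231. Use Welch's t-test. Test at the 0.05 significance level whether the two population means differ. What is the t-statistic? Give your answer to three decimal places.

-2.474

Let group 1 = site 1, group 2 = site 2. H0: μ_1 = μ_2; H1: μ_1 ≠ μ_2 (Welch's two-sample t-test, two-sided).
t = (x̄_1 − x̄_2)/√(s_1²/n_1 + s_2²/n_2) = (34.57 − 36.18)/√(3.472²/34 + 1.231²/22) = -2.474
Welch–Satterthwaite df ≈ 44.43
Two-sided p-value ≈ 0.017
Since p ≈ 0.017 < α = 0.05, reject H0; the data support H1.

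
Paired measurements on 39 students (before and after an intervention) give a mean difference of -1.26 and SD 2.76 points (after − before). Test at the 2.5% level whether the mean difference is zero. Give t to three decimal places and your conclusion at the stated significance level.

H0: μ_d = 0; H1: μ_d ≠ 0 (paired t-test on the differences, two-sided).
t = d̄/(s_d/√n) = -1.26/(2.76/√39) = -2.851
df = n − 1 = 38
Two-sided p-value ≈ 0.007
Since p ≈ 0.007 < α = 0.025, reject H0; the evidence is statistically significant.

t = -2.851; reject H0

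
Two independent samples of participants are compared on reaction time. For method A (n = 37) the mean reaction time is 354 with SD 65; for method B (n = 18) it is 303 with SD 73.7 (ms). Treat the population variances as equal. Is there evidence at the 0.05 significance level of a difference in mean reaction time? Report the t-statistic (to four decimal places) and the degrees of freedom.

t = 2.6132, df = 53

Let group 1 = method A, group 2 = method B. H0: μ_1 = μ_2; H1: μ_1 ≠ μ_2 (two-sample pooled-variance t-test, two-sided).
s_p² = [(37−1)·65² + (18−1)·73.7²]/(37+18−2) = 4612.05
t = (354 − 303)/√[4612.05·(1/37 + 1/18)] = 2.6132
df = n₁ + n₂ − 2 = 53
Two-sided p-value ≈ 0.012
Since p ≈ 0.012 < α = 0.05, reject H0; the data support H1.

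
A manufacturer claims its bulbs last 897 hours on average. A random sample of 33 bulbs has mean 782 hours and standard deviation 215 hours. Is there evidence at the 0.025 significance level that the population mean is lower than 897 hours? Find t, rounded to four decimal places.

H0: μ = 897; H1: μ < 897 (one-sample t-test, left-tailed).
t = (x̄ − μ₀)/(s/√n) = (782 − 897)/(215/√33) = -3.0727
df = n − 1 = 32
p-value = P(T ≤ -3.0727) ≈ 0.0022
Since p ≈ 0.0022 < α = 0.025, reject H0; the evidence is statistically significant.

-3.0727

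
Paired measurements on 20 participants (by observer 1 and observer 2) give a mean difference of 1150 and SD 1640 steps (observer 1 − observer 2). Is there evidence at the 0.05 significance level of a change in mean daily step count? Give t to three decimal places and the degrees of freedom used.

t = 3.136, df = 19

H0: μ_d = 0; H1: μ_d ≠ 0 (paired t-test on the differences, two-sided).
t = d̄/(s_d/√n) = 1150/(1640/√20) = 3.136
df = n − 1 = 19
Two-sided p-value ≈ 0.0054
Since p ≈ 0.0054 < α = 0.05, reject H0; the data support H1.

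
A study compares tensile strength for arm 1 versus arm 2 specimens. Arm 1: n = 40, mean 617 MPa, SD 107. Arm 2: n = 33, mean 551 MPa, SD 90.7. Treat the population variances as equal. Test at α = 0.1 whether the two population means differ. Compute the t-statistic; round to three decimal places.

Let group 1 = arm 1, group 2 = arm 2. H0: μ_1 = μ_2; H1: μ_1 ≠ μ_2 (two-sample pooled-variance t-test, two-sided).
s_p² = [(40−1)·107² + (33−1)·90.7²]/(40+33−2) = 9996.6
t = (617 − 551)/√[9996.6·(1/40 + 1/33)] = 2.807
df = n₁ + n₂ − 2 = 71
Two-sided p-value ≈ 0.0065
Since p ≈ 0.0065 < α = 0.1, reject H0; the data support H1.

2.807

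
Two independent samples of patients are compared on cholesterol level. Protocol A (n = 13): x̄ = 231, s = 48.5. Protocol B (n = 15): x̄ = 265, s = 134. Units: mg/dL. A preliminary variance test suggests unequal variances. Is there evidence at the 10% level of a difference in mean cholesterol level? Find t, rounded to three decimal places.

-0.916

Let group 1 = protocol A, group 2 = protocol B. H0: μ_1 = μ_2; H1: μ_1 ≠ μ_2 (Welch's two-sample t-test, two-sided).
t = (x̄_1 − x̄_2)/√(s_1²/n_1 + s_2²/n_2) = (231 − 265)/√(48.5²/13 + 134²/15) = -0.916
Welch–Satterthwaite df ≈ 18.07
Two-sided p-value ≈ 0.3718
Since p ≈ 0.3718 > α = 0.1, fail to reject H0; the data do not provide sufficient evidence against H0.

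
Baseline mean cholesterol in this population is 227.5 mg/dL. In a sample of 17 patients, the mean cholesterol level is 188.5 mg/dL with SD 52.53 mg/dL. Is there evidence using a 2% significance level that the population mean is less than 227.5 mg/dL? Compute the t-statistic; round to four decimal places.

H0: μ = 227.5; H1: μ < 227.5 (one-sample t-test, left-tailed).
t = (x̄ − μ₀)/(s/√n) = (188.5 − 227.5)/(52.53/√17) = -3.0611
df = n − 1 = 16
p-value = P(T ≤ -3.0611) ≈ 0.004
Since p ≈ 0.004 < α = 0.02, reject H0; the evidence is statistically significant.

-3.0611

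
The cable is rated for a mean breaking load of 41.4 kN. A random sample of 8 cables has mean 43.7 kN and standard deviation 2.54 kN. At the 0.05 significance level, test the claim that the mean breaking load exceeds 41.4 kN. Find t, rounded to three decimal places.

H0: μ = 41.4; H1: μ > 41.4 (one-sample t-test, right-tailed).
t = (x̄ − μ₀)/(s/√n) = (43.7 − 41.4)/(2.54/√8) = 2.561
df = n − 1 = 7
p-value = P(T ≥ 2.561) ≈ 0.0187
Since p ≈ 0.0187 < α = 0.05, reject H0; the evidence is statistically significant.

2.561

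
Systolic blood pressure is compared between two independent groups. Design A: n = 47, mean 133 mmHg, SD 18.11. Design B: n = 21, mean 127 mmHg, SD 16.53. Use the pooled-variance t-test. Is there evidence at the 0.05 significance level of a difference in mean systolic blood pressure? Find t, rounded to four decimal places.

1.2954

Let group 1 = design A, group 2 = design B. H0: μ_1 = μ_2; H1: μ_1 ≠ μ_2 (two-sample pooled-variance t-test, two-sided).
s_p² = [(47−1)·18.11² + (21−1)·16.53²]/(47+21−2) = 311.387
t = (133 − 127)/√[311.387·(1/47 + 1/21)] = 1.2954
df = n₁ + n₂ − 2 = 66
Two-sided p-value ≈ 0.200
Since p ≈ 0.200 > α = 0.05, fail to reject H0; the evidence is not statistically significant.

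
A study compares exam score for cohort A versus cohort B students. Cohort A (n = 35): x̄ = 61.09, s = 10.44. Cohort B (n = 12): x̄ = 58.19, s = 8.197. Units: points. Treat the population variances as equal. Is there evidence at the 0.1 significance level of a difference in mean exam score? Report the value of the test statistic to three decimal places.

Let group 1 = cohort A, group 2 = cohort B. H0: μ_1 = μ_2; H1: μ_1 ≠ μ_2 (two-sample pooled-variance t-test, two-sided).
s_p² = [(35−1)·10.44² + (12−1)·8.197²]/(35+12−2) = 98.7751
t = (61.09 − 58.19)/√[98.7751·(1/35 + 1/12)] = 0.872
df = n₁ + n₂ − 2 = 45
Two-sided p-value ≈ 0.3877
Since p ≈ 0.3877 > α = 0.1, fail to reject H0; the data do not provide sufficient evidence against H0.

0.872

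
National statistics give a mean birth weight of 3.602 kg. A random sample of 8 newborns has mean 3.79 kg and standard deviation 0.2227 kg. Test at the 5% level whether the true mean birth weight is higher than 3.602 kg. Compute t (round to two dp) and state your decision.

t = 2.39; reject H0

H0: μ = 3.602; H1: μ > 3.602 (one-sample t-test, right-tailed).
t = (x̄ − μ₀)/(s/√n) = (3.79 − 3.602)/(0.2227/√8) = 2.39
df = n − 1 = 7
p-value = P(T ≥ 2.39) ≈ 0.024
Since p ≈ 0.024 < α = 0.05, reject H0; the data support H1.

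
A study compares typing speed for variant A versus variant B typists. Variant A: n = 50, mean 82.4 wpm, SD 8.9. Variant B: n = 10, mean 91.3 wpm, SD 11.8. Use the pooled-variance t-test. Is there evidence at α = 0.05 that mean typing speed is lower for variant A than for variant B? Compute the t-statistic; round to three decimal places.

Let group 1 = variant A, group 2 = variant B. H0: μ_1 = μ_2; H1: μ_1 < μ_2 (two-sample pooled-variance t-test, left-tailed).
s_p² = [(50−1)·8.9² + (10−1)·11.8²]/(50+10−2) = 88.525
t = (82.4 − 91.3)/√[88.525·(1/50 + 1/10)] = -2.731
df = n₁ + n₂ − 2 = 58
p-value = P(T ≤ -2.731) ≈ 0.0042
Since p ≈ 0.0042 < α = 0.05, reject H0; the data support H1.

-2.731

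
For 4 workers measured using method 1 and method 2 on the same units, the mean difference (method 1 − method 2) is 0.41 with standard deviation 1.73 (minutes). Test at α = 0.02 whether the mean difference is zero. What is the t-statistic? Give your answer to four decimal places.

0.4740

H0: μ_d = 0; H1: μ_d ≠ 0 (paired t-test on the differences, two-sided).
t = d̄/(s_d/√n) = 0.41/(1.73/√4) = 0.4740
df = n − 1 = 3
Two-sided p-value ≈ 0.6679
Since p ≈ 0.6679 > α = 0.02, fail to reject H0; the evidence is not statistically significant.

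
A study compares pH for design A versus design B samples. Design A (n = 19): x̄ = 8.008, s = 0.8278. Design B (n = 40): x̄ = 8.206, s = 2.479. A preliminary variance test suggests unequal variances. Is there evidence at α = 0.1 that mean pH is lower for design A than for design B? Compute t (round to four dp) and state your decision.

Let group 1 = design A, group 2 = design B. H0: μ_1 = μ_2; H1: μ_1 < μ_2 (Welch's two-sample t-test, left-tailed).
t = (x̄_1 − x̄_2)/√(s_1²/n_1 + s_2²/n_2) = (8.008 − 8.206)/√(0.8278²/19 + 2.479²/40) = -0.4546
Welch–Satterthwaite df ≈ 53.12
p-value = P(T ≤ -0.4546) ≈ 0.326
Since p ≈ 0.326 > α = 0.1, fail to reject H0; the evidence is not statistically significant.

t = -0.4546; fail to reject H0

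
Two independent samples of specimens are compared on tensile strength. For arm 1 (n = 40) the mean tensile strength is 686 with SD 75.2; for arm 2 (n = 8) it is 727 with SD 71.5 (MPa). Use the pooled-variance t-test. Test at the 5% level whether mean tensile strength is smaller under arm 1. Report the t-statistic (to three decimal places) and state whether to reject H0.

t = -1.418; fail to reject H0

Let group 1 = arm 1, group 2 = arm 2. H0: μ_1 = μ_2; H1: μ_1 < μ_2 (two-sample pooled-variance t-test, left-tailed).
s_p² = [(40−1)·75.2² + (8−1)·71.5²]/(40+8−2) = 5572.44
t = (686 − 727)/√[5572.44·(1/40 + 1/8)] = -1.418
df = n₁ + n₂ − 2 = 46
p-value = P(T ≤ -1.418) ≈ 0.081
Since p ≈ 0.081 > α = 0.05, fail to reject H0; the evidence is not statistically significant.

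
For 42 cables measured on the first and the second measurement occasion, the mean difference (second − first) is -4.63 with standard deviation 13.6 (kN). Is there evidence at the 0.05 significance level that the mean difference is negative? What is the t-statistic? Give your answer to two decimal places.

-2.21

H0: μ_d = 0; H1: μ_d < 0 (paired t-test on the differences, left-tailed).
t = d̄/(s_d/√n) = -4.63/(13.6/√42) = -2.21
df = n − 1 = 41
p-value = P(T ≤ -2.21) ≈ 0.017
Since p ≈ 0.017 < α = 0.05, reject H0; the data support H1.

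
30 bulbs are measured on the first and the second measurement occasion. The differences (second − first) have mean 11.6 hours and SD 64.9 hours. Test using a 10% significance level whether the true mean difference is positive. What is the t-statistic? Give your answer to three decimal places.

0.979

H0: μ_d = 0; H1: μ_d > 0 (paired t-test on the differences, right-tailed).
t = d̄/(s_d/√n) = 11.6/(64.9/√30) = 0.979
df = n − 1 = 29
p-value = P(T ≥ 0.979) ≈ 0.168
Since p ≈ 0.168 > α = 0.1, fail to reject H0; the data do not provide sufficient evidence against H0.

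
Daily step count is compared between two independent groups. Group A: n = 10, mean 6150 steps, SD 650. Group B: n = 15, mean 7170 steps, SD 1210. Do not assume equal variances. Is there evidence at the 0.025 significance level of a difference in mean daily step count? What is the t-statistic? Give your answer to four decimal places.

-2.7275

Let group 1 = group A, group 2 = group B. H0: μ_1 = μ_2; H1: μ_1 ≠ μ_2 (Welch's two-sample t-test, two-sided).
t = (x̄_1 − x̄_2)/√(s_1²/n_1 + s_2²/n_2) = (6150 − 7170)/√(650²/10 + 1210²/15) = -2.7275
Welch–Satterthwaite df ≈ 22.26
Two-sided p-value ≈ 0.0122
Since p ≈ 0.0122 < α = 0.025, reject H0; the data support H1.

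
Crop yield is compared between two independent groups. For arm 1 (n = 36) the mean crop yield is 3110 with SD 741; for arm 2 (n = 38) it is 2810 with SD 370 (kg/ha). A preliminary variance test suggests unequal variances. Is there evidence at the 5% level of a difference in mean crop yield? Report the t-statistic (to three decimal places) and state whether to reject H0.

t = 2.185; reject H0

Let group 1 = arm 1, group 2 = arm 2. H0: μ_1 = μ_2; H1: μ_1 ≠ μ_2 (Welch's two-sample t-test, two-sided).
t = (x̄_1 − x̄_2)/√(s_1²/n_1 + s_2²/n_2) = (3110 − 2810)/√(741²/36 + 370²/38) = 2.185
Welch–Satterthwaite df ≈ 50.81
Two-sided p-value ≈ 0.034
Since p ≈ 0.034 < α = 0.05, reject H0; the evidence is statistically significant.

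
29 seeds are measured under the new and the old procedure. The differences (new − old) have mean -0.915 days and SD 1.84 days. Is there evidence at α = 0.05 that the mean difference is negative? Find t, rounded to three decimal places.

H0: μ_d = 0; H1: μ_d < 0 (paired t-test on the differences, left-tailed).
t = d̄/(s_d/√n) = -0.915/(1.84/√29) = -2.678
df = n − 1 = 28
p-value = P(T ≤ -2.678) ≈ 0.006
Since p ≈ 0.006 < α = 0.05, reject H0; the evidence is statistically significant.

-2.678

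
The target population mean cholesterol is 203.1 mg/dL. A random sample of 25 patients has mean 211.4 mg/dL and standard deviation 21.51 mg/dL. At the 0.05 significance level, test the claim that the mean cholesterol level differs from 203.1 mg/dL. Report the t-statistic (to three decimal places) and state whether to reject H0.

H0: μ = 203.1; H1: μ ≠ 203.1 (one-sample t-test, two-sided).
t = (x̄ − μ₀)/(s/√n) = (211.4 − 203.1)/(21.51/√25) = 1.929
df = n − 1 = 24
Two-sided p-value ≈ 0.066
Since p ≈ 0.066 > α = 0.05, fail to reject H0; the evidence is not statistically significant.

t = 1.929; fail to reject H0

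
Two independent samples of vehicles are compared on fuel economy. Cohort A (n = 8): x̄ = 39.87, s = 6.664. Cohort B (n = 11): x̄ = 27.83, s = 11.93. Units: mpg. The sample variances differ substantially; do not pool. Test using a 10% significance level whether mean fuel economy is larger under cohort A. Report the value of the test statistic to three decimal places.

2.800

Let group 1 = cohort A, group 2 = cohort B. H0: μ_1 = μ_2; H1: μ_1 > μ_2 (Welch's two-sample t-test, right-tailed).
t = (x̄_1 − x̄_2)/√(s_1²/n_1 + s_2²/n_2) = (39.87 − 27.83)/√(6.664²/8 + 11.93²/11) = 2.800
Welch–Satterthwaite df ≈ 16.17
p-value = P(T ≥ 2.800) ≈ 0.006
Since p ≈ 0.006 < α = 0.1, reject H0; the data support H1.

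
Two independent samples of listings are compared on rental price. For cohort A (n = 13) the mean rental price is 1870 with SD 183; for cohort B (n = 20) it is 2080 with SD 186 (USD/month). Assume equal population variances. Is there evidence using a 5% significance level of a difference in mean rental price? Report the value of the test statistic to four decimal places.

Let group 1 = cohort A, group 2 = cohort B. H0: μ_1 = μ_2; H1: μ_1 ≠ μ_2 (two-sample pooled-variance t-test, two-sided).
s_p² = [(13−1)·183² + (20−1)·186²]/(13+20−2) = 34167.5
t = (1870 − 2080)/√[34167.5·(1/13 + 1/20)] = -3.1889
df = n₁ + n₂ − 2 = 31
Two-sided p-value ≈ 0.0033
Since p ≈ 0.0033 < α = 0.05, reject H0; the data support H1.

-3.1889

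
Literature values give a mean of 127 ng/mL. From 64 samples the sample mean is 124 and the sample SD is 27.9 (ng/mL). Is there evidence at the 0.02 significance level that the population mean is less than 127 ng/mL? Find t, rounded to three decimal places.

-0.860

H0: μ = 127; H1: μ < 127 (one-sample t-test, left-tailed).
t = (x̄ − μ₀)/(s/√n) = (124 − 127)/(27.9/√64) = -0.860
df = n − 1 = 63
p-value = P(T ≤ -0.860) ≈ 0.1965
Since p ≈ 0.1965 > α = 0.02, fail to reject H0; the data do not provide sufficient evidence against H0.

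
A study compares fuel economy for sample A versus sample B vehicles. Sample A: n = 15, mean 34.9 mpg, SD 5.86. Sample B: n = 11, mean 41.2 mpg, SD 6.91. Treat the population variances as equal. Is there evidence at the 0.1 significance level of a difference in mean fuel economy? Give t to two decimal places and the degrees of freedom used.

t = -2.51, df = 24

Let group 1 = sample A, group 2 = sample B. H0: μ_1 = μ_2; H1: μ_1 ≠ μ_2 (two-sample pooled-variance t-test, two-sided).
s_p² = [(15−1)·5.86² + (11−1)·6.91²]/(15+11−2) = 39.9265
t = (34.9 − 41.2)/√[39.9265·(1/15 + 1/11)] = -2.51
df = n₁ + n₂ − 2 = 24
Two-sided p-value ≈ 0.019
Since p ≈ 0.019 < α = 0.1, reject H0; the evidence is statistically significant.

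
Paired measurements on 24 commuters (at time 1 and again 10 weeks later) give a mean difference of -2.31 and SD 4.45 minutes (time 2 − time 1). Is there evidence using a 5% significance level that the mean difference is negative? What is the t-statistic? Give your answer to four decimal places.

-2.5431

H0: μ_d = 0; H1: μ_d < 0 (paired t-test on the differences, left-tailed).
t = d̄/(s_d/√n) = -2.31/(4.45/√24) = -2.5431
df = n − 1 = 23
p-value = P(T ≤ -2.5431) ≈ 0.009
Since p ≈ 0.009 < α = 0.05, reject H0; the evidence is statistically significant.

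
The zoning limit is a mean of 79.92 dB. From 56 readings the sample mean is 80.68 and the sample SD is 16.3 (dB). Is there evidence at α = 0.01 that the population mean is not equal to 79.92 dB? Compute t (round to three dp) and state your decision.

t = 0.349; fail to reject H0

H0: μ = 79.92; H1: μ ≠ 79.92 (one-sample t-test, two-sided).
t = (x̄ − μ₀)/(s/√n) = (80.68 − 79.92)/(16.3/√56) = 0.349
df = n − 1 = 55
Two-sided p-value ≈ 0.728
Since p ≈ 0.728 > α = 0.01, fail to reject H0; the data do not provide sufficient evidence against H0.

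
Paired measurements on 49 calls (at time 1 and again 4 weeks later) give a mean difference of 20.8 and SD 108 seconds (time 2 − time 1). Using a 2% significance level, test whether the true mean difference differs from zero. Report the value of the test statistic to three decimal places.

H0: μ_d = 0; H1: μ_d ≠ 0 (paired t-test on the differences, two-sided).
t = d̄/(s_d/√n) = 20.8/(108/√49) = 1.348
df = n − 1 = 48
Two-sided p-value ≈ 0.1839
Since p ≈ 0.1839 > α = 0.02, fail to reject H0; the evidence is not statistically significant.

1.348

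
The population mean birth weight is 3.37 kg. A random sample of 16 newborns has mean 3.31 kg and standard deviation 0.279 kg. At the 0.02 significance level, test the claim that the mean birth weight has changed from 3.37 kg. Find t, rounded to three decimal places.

-0.860

H0: μ = 3.37; H1: μ ≠ 3.37 (one-sample t-test, two-sided).
t = (x̄ − μ₀)/(s/√n) = (3.31 − 3.37)/(0.279/√16) = -0.860
df = n − 1 = 15
Two-sided p-value ≈ 0.4032
Since p ≈ 0.4032 > α = 0.02, fail to reject H0; the evidence is not statistically significant.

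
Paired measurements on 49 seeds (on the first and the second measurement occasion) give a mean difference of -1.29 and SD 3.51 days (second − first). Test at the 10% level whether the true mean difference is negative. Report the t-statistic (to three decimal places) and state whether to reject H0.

t = -2.573; reject H0

H0: μ_d = 0; H1: μ_d < 0 (paired t-test on the differences, left-tailed).
t = d̄/(s_d/√n) = -1.29/(3.51/√49) = -2.573
df = n − 1 = 48
p-value = P(T ≤ -2.573) ≈ 0.007
Since p ≈ 0.007 < α = 0.1, reject H0; the data support H1.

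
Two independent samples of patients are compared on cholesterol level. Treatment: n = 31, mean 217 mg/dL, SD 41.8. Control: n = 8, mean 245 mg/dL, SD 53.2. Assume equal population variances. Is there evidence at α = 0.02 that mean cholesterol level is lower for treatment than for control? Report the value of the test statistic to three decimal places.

-1.598

Let group 1 = treatment, group 2 = control. H0: μ_1 = μ_2; H1: μ_1 < μ_2 (two-sample pooled-variance t-test, left-tailed).
s_p² = [(31−1)·41.8² + (8−1)·53.2²]/(31+8−2) = 1952.13
t = (217 − 245)/√[1952.13·(1/31 + 1/8)] = -1.598
df = n₁ + n₂ − 2 = 37
p-value = P(T ≤ -1.598) ≈ 0.059
Since p ≈ 0.059 > α = 0.02, fail to reject H0; the evidence is not statistically significant.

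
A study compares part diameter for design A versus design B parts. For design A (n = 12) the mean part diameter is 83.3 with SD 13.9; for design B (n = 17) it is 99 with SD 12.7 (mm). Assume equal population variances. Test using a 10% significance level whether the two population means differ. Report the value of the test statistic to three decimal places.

-3.154

Let group 1 = design A, group 2 = design B. H0: μ_1 = μ_2; H1: μ_1 ≠ μ_2 (two-sample pooled-variance t-test, two-sided).
s_p² = [(12−1)·13.9² + (17−1)·12.7²]/(12+17−2) = 174.294
t = (83.3 − 99)/√[174.294·(1/12 + 1/17)] = -3.154
df = n₁ + n₂ − 2 = 27
Two-sided p-value ≈ 0.004
Since p ≈ 0.004 < α = 0.1, reject H0; the data support H1.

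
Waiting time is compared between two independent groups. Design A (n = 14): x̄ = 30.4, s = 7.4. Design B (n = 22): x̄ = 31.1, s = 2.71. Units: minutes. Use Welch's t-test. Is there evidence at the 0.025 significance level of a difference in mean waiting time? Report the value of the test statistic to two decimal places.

Let group 1 = design A, group 2 = design B. H0: μ_1 = μ_2; H1: μ_1 ≠ μ_2 (Welch's two-sample t-test, two-sided).
t = (x̄_1 − x̄_2)/√(s_1²/n_1 + s_2²/n_2) = (30.4 − 31.1)/√(7.4²/14 + 2.71²/22) = -0.34
Welch–Satterthwaite df ≈ 15.24
Two-sided p-value ≈ 0.739
Since p ≈ 0.739 > α = 0.025, fail to reject H0; the evidence is not statistically significant.

-0.34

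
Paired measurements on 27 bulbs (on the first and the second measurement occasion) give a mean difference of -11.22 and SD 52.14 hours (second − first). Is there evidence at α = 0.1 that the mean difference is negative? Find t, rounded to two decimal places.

H0: μ_d = 0; H1: μ_d < 0 (paired t-test on the differences, left-tailed).
t = d̄/(s_d/√n) = -11.22/(52.14/√27) = -1.12
df = n − 1 = 26
p-value = P(T ≤ -1.12) ≈ 0.1369
Since p ≈ 0.1369 > α = 0.1, fail to reject H0; the evidence is not statistically significant.

-1.12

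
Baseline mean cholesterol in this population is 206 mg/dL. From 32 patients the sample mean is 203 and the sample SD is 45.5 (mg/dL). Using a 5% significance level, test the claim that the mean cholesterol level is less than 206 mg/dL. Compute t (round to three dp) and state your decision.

H0: μ = 206; H1: μ < 206 (one-sample t-test, left-tailed).
t = (x̄ − μ₀)/(s/√n) = (203 − 206)/(45.5/√32) = -0.373
df = n − 1 = 31
p-value = P(T ≤ -0.373) ≈ 0.3559
Since p ≈ 0.3559 > α = 0.05, fail to reject H0; the data do not provide sufficient evidence against H0.

t = -0.373; fail to reject H0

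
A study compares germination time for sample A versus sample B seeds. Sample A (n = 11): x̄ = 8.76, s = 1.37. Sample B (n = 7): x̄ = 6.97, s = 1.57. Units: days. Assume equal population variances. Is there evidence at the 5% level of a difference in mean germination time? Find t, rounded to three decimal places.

2.556

Let group 1 = sample A, group 2 = sample B. H0: μ_1 = μ_2; H1: μ_1 ≠ μ_2 (two-sample pooled-variance t-test, two-sided).
s_p² = [(11−1)·1.37² + (7−1)·1.57²]/(11+7−2) = 2.0974
t = (8.76 − 6.97)/√[2.0974·(1/11 + 1/7)] = 2.556
df = n₁ + n₂ − 2 = 16
Two-sided p-value ≈ 0.021
Since p ≈ 0.021 < α = 0.05, reject H0; the evidence is statistically significant.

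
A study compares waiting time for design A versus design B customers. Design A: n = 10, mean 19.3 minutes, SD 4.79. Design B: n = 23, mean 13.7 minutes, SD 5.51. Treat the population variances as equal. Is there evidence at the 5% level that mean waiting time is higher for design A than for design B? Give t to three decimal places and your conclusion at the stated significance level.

t = 2.784; reject H0

Let group 1 = design A, group 2 = design B. H0: μ_1 = μ_2; H1: μ_1 > μ_2 (two-sample pooled-variance t-test, right-tailed).
s_p² = [(10−1)·4.79² + (23−1)·5.51²]/(10+23−2) = 28.2071
t = (19.3 − 13.7)/√[28.2071·(1/10 + 1/23)] = 2.784
df = n₁ + n₂ − 2 = 31
p-value = P(T ≥ 2.784) ≈ 0.005
Since p ≈ 0.005 < α = 0.05, reject H0; the data support H1.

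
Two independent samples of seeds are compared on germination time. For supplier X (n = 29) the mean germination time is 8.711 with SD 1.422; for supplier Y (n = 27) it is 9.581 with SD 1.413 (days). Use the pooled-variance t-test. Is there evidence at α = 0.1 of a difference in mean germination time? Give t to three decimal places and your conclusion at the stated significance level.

t = -2.295; reject H0

Let group 1 = supplier X, group 2 = supplier Y. H0: μ_1 = μ_2; H1: μ_1 ≠ μ_2 (two-sample pooled-variance t-test, two-sided).
s_p² = [(29−1)·1.422² + (27−1)·1.413²]/(29+27−2) = 2.0098
t = (8.711 − 9.581)/√[2.0098·(1/29 + 1/27)] = -2.295
df = n₁ + n₂ − 2 = 54
Two-sided p-value ≈ 0.026
Since p ≈ 0.026 < α = 0.1, reject H0; the evidence is statistically significant.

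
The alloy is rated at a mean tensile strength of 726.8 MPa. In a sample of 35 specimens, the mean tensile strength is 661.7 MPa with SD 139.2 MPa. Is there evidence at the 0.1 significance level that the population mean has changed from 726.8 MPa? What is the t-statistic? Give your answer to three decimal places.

-2.767

H0: μ = 726.8; H1: μ ≠ 726.8 (one-sample t-test, two-sided).
t = (x̄ − μ₀)/(s/√n) = (661.7 − 726.8)/(139.2/√35) = -2.767
df = n − 1 = 34
Two-sided p-value ≈ 0.0091
Since p ≈ 0.0091 < α = 0.1, reject H0; the data support H1.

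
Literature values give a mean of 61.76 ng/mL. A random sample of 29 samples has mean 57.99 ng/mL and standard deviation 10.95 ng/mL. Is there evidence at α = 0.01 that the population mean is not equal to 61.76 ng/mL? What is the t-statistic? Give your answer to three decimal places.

-1.854

H0: μ = 61.76; H1: μ ≠ 61.76 (one-sample t-test, two-sided).
t = (x̄ − μ₀)/(s/√n) = (57.99 − 61.76)/(10.95/√29) = -1.854
df = n − 1 = 28
Two-sided p-value ≈ 0.074
Since p ≈ 0.074 > α = 0.01, fail to reject H0; the data do not provide sufficient evidence against H0.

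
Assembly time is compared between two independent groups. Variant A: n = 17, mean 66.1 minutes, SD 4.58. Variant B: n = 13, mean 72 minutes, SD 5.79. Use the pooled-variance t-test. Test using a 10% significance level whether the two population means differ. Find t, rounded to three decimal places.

-3.119

Let group 1 = variant A, group 2 = variant B. H0: μ_1 = μ_2; H1: μ_1 ≠ μ_2 (two-sample pooled-variance t-test, two-sided).
s_p² = [(17−1)·4.58² + (13−1)·5.79²]/(17+13−2) = 26.354
t = (66.1 − 72)/√[26.354·(1/17 + 1/13)] = -3.119
df = n₁ + n₂ − 2 = 28
Two-sided p-value ≈ 0.004
Since p ≈ 0.004 < α = 0.1, reject H0; the evidence is statistically significant.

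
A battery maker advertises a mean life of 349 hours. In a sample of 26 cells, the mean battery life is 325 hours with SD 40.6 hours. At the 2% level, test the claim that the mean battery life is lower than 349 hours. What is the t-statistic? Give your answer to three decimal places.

-3.014

H0: μ = 349; H1: μ < 349 (one-sample t-test, left-tailed).
t = (x̄ − μ₀)/(s/√n) = (325 − 349)/(40.6/√26) = -3.014
df = n − 1 = 25
p-value = P(T ≤ -3.014) ≈ 0.0029
Since p ≈ 0.0029 < α = 0.02, reject H0; the evidence is statistically significant.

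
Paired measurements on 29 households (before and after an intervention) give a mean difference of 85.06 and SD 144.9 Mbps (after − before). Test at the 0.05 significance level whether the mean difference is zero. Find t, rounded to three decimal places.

H0: μ_d = 0; H1: μ_d ≠ 0 (paired t-test on the differences, two-sided).
t = d̄/(s_d/√n) = 85.06/(144.9/√29) = 3.161
df = n − 1 = 28
Two-sided p-value ≈ 0.0038
Since p ≈ 0.0038 < α = 0.05, reject H0; the evidence is statistically significant.

3.161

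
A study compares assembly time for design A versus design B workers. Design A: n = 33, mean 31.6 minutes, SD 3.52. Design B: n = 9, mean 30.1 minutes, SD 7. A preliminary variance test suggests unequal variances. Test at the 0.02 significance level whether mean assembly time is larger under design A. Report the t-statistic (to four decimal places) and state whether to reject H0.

t = 0.6218; fail to reject H0

Let group 1 = design A, group 2 = design B. H0: μ_1 = μ_2; H1: μ_1 > μ_2 (Welch's two-sample t-test, right-tailed).
t = (x̄_1 − x̄_2)/√(s_1²/n_1 + s_2²/n_2) = (31.6 − 30.1)/√(3.52²/33 + 7²/9) = 0.6218
Welch–Satterthwaite df ≈ 9.13
p-value = P(T ≥ 0.6218) ≈ 0.275
Since p ≈ 0.275 > α = 0.02, fail to reject H0; the data do not provide sufficient evidence against H0.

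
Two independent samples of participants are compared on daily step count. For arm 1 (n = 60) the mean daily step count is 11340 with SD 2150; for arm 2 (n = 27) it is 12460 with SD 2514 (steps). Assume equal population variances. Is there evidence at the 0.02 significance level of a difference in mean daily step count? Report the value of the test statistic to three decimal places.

-2.131

Let group 1 = arm 1, group 2 = arm 2. H0: μ_1 = μ_2; H1: μ_1 ≠ μ_2 (two-sample pooled-variance t-test, two-sided).
s_p² = [(60−1)·2150² + (27−1)·2514²]/(60+27−2) = 5141800
t = (11340 − 12460)/√[5141800·(1/60 + 1/27)] = -2.131
df = n₁ + n₂ − 2 = 85
Two-sided p-value ≈ 0.036
Since p ≈ 0.036 > α = 0.02, fail to reject H0; the evidence is not statistically significant.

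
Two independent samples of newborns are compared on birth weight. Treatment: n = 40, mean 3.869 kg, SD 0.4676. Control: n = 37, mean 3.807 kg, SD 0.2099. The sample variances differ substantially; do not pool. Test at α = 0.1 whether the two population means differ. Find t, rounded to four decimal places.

0.7599

Let group 1 = treatment, group 2 = control. H0: μ_1 = μ_2; H1: μ_1 ≠ μ_2 (Welch's two-sample t-test, two-sided).
t = (x̄_1 − x̄_2)/√(s_1²/n_1 + s_2²/n_2) = (3.869 − 3.807)/√(0.4676²/40 + 0.2099²/37) = 0.7599
Welch–Satterthwaite df ≈ 55.01
Two-sided p-value ≈ 0.451
Since p ≈ 0.451 > α = 0.1, fail to reject H0; the data do not provide sufficient evidence against H0.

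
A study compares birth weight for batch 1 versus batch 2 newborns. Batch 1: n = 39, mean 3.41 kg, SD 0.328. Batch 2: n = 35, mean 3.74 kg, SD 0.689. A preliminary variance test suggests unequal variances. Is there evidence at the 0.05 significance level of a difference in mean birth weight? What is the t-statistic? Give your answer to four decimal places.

-2.5830

Let group 1 = batch 1, group 2 = batch 2. H0: μ_1 = μ_2; H1: μ_1 ≠ μ_2 (Welch's two-sample t-test, two-sided).
t = (x̄_1 − x̄_2)/√(s_1²/n_1 + s_2²/n_2) = (3.41 − 3.74)/√(0.328²/39 + 0.689²/35) = -2.5830
Welch–Satterthwaite df ≈ 47.48
Two-sided p-value ≈ 0.013
Since p ≈ 0.013 < α = 0.05, reject H0; the evidence is statistically significant.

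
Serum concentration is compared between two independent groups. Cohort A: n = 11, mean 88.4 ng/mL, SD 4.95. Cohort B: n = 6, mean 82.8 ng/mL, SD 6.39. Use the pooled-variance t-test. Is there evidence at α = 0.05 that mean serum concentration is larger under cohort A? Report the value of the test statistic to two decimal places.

Let group 1 = cohort A, group 2 = cohort B. H0: μ_1 = μ_2; H1: μ_1 > μ_2 (two-sample pooled-variance t-test, right-tailed).
s_p² = [(11−1)·4.95² + (6−1)·6.39²]/(11+6−2) = 29.9457
t = (88.4 − 82.8)/√[29.9457·(1/11 + 1/6)] = 2.02
df = n₁ + n₂ − 2 = 15
p-value = P(T ≥ 2.02) ≈ 0.0310
Since p ≈ 0.0310 < α = 0.05, reject H0; the data support H1.

2.02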